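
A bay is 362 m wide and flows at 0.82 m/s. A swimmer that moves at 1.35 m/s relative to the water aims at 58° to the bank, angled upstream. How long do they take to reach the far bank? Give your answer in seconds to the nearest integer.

The component of the swimmer's velocity perpendicular to the bank is 1.35 × sin 58° = 1.145 m/s.
The current is parallel to the bank, so it does not affect the crossing time.
Time = 362 / 1.145 = 316.195 s.

316 s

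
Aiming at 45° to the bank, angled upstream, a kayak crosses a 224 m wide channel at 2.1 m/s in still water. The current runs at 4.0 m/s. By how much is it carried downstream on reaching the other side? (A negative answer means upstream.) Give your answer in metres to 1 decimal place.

Perpendicular speed = 1.485 m/s; crossing time = 224 / 1.485 = 150.849 s.
Net downstream speed = 2.515 m/s.
Drift = 2.515 × 150.849 = 379.398 m (downstream).

379.4 m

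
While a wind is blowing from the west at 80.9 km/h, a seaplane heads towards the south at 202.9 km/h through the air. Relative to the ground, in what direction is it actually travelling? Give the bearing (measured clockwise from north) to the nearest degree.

158°

Taking east as x and north as y: velocity relative to the air = (0.000, -202.900) km/h; the air relative to ground = (80.900, 0.000) km/h.
Velocity relative to ground = (0.000, -202.900) + (80.900, 0.000) = (80.900, -202.900) km/h.
Bearing = atan2(80.90, -202.90) = 158.26° clockwise from north.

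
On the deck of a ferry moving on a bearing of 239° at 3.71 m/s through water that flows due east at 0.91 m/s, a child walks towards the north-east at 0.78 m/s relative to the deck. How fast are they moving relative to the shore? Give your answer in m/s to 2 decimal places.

In east/north components (m/s): child relative to ferry = (0.552, 0.552); ferry relative to water = (-3.180, -1.911); water relative to ground = (0.910, 0.000).
Sum = (-1.719, -1.359) m/s.
Speed = |(-1.719, -1.359)| = 2.191 m/s.

2.19 m/s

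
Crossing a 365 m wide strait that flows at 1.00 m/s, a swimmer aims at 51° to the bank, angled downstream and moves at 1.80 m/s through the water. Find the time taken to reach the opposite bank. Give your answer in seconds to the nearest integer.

261 s

The component of the swimmer's velocity perpendicular to the bank is 1.80 × sin 51° = 1.399 m/s.
The current is parallel to the bank, so it does not affect the crossing time.
Time = 365 / 1.399 = 260.926 s.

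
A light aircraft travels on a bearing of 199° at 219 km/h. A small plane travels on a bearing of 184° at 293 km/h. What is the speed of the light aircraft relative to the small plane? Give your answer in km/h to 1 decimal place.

99.2 km/h

Taking east as x and north as y: light aircraft velocity = (-71.299, -207.069) km/h; small plane velocity = (-20.439, -292.286) km/h.
Velocity of light aircraft relative to small plane = (-71.299, -207.069) − (-20.439, -292.286) = (-50.861, 85.218) km/h.
Magnitude = |(-50.861, 85.218)| = 99.241 km/h.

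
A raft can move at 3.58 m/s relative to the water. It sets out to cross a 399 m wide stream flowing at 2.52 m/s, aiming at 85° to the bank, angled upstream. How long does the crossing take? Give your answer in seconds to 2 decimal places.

111.88 s

The component of the raft's velocity perpendicular to the bank is 3.58 × sin 85° = 3.566 m/s.
Only the cross-stream component determines the crossing time; the current contributes nothing perpendicular to the bank.
Time = 399 / 3.566 = 111.878 s.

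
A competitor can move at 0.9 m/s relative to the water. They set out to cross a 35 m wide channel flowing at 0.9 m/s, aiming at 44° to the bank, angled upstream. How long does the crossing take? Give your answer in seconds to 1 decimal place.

56.0 s

The component of the competitor's velocity perpendicular to the bank is 0.9 × sin 44° = 0.625 m/s.
The flow acts along the bank and has no component across it.
Time = 35 / 0.625 = 55.983 s.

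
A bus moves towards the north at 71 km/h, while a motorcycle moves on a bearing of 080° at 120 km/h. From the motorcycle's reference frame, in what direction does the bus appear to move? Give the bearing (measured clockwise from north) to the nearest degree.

293°

Taking east as x and north as y: bus velocity = (0.000, 71.000) km/h; motorcycle velocity = (118.177, 20.838) km/h.
Velocity of bus relative to motorcycle = (0.000, 71.000) − (118.177, 20.838) = (-118.177, 50.162) km/h.
Bearing = atan2(-118.18, 50.16) = 293.00° clockwise from north.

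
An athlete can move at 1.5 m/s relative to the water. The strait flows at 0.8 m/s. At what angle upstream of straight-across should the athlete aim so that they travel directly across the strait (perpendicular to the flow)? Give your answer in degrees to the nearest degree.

To cancel the current, the upstream component of the athlete's velocity must equal the flow: 1.5 sin θ = 0.8.
sin θ = 0.8 / 1.5 = 0.5333.
θ = arcsin(0.5333) = 32.231°.

32°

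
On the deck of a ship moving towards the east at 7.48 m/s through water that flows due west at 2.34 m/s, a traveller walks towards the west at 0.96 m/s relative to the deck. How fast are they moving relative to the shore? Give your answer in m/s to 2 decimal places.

In east/north components (m/s): traveller relative to ship = (-0.960, 0.000); ship relative to water = (7.480, 0.000); water relative to ground = (-2.340, 0.000).
Sum = (4.180, 0.000) m/s.
Speed = |(4.180, 0.000)| = 4.180 m/s.

4.18 m/s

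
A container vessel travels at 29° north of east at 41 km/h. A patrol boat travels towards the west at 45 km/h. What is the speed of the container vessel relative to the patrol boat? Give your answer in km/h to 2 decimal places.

83.27 km/h

Taking east as x and north as y: container vessel velocity = (35.859, 19.877) km/h; patrol boat velocity = (-45.000, 0.000) km/h.
Velocity of container vessel relative to patrol boat = (35.859, 19.877) − (-45.000, 0.000) = (80.859, 19.877) km/h.
Magnitude = |(80.859, 19.877)| = 83.267 km/h.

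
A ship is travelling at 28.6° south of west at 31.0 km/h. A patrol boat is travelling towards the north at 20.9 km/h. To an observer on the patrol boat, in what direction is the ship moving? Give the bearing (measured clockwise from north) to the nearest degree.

217°

Taking east as x and north as y: ship velocity = (-27.217, -14.839) km/h; patrol boat velocity = (0.000, 20.900) km/h.
Velocity of ship relative to patrol boat = (-27.217, -14.839) − (0.000, 20.900) = (-27.217, -35.739) km/h.
Bearing = atan2(-27.22, -35.74) = 217.29° clockwise from north.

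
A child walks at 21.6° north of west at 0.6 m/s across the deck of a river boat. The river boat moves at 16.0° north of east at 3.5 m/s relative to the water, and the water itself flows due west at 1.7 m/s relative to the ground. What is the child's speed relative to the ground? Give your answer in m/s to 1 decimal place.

1.6 m/s

In east/north components (m/s): child relative to river boat = (-0.558, 0.221); river boat relative to water = (3.364, 0.965); water relative to ground = (-1.700, 0.000).
Sum = (1.107, 1.186) m/s.
Speed = |(1.107, 1.186)| = 1.622 m/s.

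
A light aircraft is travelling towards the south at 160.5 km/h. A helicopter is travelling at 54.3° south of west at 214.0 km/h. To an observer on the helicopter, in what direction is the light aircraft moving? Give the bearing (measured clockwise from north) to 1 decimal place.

Taking east as x and north as y: light aircraft velocity = (0.000, -160.500) km/h; helicopter velocity = (-124.878, -173.786) km/h.
Velocity of light aircraft relative to helicopter = (0.000, -160.500) − (-124.878, -173.786) = (124.878, 13.286) km/h.
Bearing = atan2(124.88, 13.29) = 83.93° clockwise from north.

083.9°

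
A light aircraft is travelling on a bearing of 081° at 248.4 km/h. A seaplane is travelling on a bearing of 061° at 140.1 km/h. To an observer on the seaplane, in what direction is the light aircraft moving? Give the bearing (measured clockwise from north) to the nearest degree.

Taking east as x and north as y: light aircraft velocity = (245.342, 38.858) km/h; seaplane velocity = (122.534, 67.922) km/h.
Velocity of light aircraft relative to seaplane = (245.342, 38.858) − (122.534, 67.922) = (122.808, -29.064) km/h.
Bearing = atan2(122.81, -29.06) = 103.31° clockwise from north.

103°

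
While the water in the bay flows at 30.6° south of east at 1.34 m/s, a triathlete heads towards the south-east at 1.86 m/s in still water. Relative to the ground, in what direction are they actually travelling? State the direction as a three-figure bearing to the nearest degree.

Taking east as x and north as y: velocity relative to the water = (1.315, -1.315) m/s; the water relative to ground = (1.153, -0.682) m/s.
Velocity relative to ground = (1.315, -1.315) + (1.153, -0.682) = (2.469, -1.997) m/s.
Bearing = atan2(2.47, -2.00) = 128.98° clockwise from north.

129°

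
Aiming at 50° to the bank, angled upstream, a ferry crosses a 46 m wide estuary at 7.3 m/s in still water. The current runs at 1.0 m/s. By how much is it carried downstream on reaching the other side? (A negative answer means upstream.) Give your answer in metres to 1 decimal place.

-30.4 m

Perpendicular speed = 5.592 m/s; crossing time = 46 / 5.592 = 8.226 s.
Net downstream speed = -3.692 m/s.
Drift = -3.692 × 8.226 = -30.373 m (upstream).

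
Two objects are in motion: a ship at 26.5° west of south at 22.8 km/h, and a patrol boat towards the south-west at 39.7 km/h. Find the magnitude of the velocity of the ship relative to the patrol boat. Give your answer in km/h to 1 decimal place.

Taking east as x and north as y: ship velocity = (-10.173, -20.405) km/h; patrol boat velocity = (-28.072, -28.072) km/h.
Velocity of ship relative to patrol boat = (-10.173, -20.405) − (-28.072, -28.072) = (17.899, 7.668) km/h.
Magnitude = |(17.899, 7.668)| = 19.472 km/h.

19.5 km/h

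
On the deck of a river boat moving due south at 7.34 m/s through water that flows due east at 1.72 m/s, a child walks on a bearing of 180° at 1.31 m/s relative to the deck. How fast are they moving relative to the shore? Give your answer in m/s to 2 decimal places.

In east/north components (m/s): child relative to river boat = (0.000, -1.310); river boat relative to water = (0.000, -7.340); water relative to ground = (1.720, 0.000).
Sum = (1.720, -8.650) m/s.
Speed = |(1.720, -8.650)| = 8.819 m/s.

8.82 m/s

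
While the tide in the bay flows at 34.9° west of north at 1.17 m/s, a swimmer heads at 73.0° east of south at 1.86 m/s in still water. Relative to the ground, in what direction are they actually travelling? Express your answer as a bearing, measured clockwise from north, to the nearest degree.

Taking east as x and north as y: velocity relative to the water = (1.779, -0.544) m/s; the water relative to ground = (-0.669, 0.960) m/s.
Velocity relative to ground = (1.779, -0.544) + (-0.669, 0.960) = (1.109, 0.416) m/s.
Bearing = atan2(1.11, 0.42) = 69.45° clockwise from north.

069°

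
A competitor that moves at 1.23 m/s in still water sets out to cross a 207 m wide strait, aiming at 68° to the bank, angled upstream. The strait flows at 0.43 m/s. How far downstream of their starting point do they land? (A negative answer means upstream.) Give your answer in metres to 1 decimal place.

Perpendicular speed = 1.140 m/s; crossing time = 207 / 1.140 = 181.510 s.
Net downstream speed = -0.031 m/s.
Drift = -0.031 × 181.510 = -5.584 m (upstream).

-5.6 m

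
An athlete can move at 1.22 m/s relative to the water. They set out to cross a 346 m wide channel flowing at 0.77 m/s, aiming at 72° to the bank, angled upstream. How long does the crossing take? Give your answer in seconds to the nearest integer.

298 s

The component of the athlete's velocity perpendicular to the bank is 1.22 × sin 72° = 1.160 m/s.
The current is parallel to the bank, so it does not affect the crossing time.
Time = 346 / 1.160 = 298.202 s.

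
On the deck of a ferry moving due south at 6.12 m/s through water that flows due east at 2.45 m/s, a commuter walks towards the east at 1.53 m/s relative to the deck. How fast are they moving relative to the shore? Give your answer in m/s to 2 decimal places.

7.30 m/s

In east/north components (m/s): commuter relative to ferry = (1.530, 0.000); ferry relative to water = (0.000, -6.120); water relative to ground = (2.450, 0.000).
Sum = (3.980, -6.120) m/s.
Speed = |(3.980, -6.120)| = 7.300 m/s.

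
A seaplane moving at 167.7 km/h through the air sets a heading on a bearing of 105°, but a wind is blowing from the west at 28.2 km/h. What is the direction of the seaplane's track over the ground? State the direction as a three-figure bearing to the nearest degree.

103°

Taking east as x and north as y: velocity relative to the air = (161.986, -43.404) km/h; the air relative to ground = (28.200, 0.000) km/h.
Velocity relative to ground = (161.986, -43.404) + (28.200, 0.000) = (190.186, -43.404) km/h.
Bearing = atan2(190.19, -43.40) = 102.86° clockwise from north.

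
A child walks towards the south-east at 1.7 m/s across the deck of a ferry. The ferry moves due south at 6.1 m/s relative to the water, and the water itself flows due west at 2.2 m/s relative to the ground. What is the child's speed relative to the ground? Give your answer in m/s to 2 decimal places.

7.37 m/s

In east/north components (m/s): child relative to ferry = (1.202, -1.202); ferry relative to water = (0.000, -6.100); water relative to ground = (-2.200, 0.000).
Sum = (-0.998, -7.302) m/s.
Speed = |(-0.998, -7.302)| = 7.370 m/s.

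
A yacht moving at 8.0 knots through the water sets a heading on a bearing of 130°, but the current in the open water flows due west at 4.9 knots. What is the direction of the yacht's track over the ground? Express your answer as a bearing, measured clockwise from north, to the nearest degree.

Taking east as x and north as y: velocity relative to the water = (6.128, -5.142) knots; the water relative to ground = (-4.900, 0.000) knots.
Velocity relative to ground = (6.128, -5.142) + (-4.900, 0.000) = (1.228, -5.142) knots.
Bearing = atan2(1.23, -5.14) = 166.57° clockwise from north.

167°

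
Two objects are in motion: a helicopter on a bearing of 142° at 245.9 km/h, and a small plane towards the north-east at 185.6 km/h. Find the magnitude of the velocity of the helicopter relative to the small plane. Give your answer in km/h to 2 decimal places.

325.64 km/h

Taking east as x and north as y: helicopter velocity = (151.391, -193.772) km/h; small plane velocity = (131.239, 131.239) km/h.
Velocity of helicopter relative to small plane = (151.391, -193.772) − (131.239, 131.239) = (20.152, -325.011) km/h.
Magnitude = |(20.152, -325.011)| = 325.635 km/h.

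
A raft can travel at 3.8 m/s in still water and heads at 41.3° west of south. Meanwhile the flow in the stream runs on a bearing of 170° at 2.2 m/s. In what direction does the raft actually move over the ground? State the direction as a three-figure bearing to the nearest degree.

Taking east as x and north as y: velocity relative to the water = (-2.508, -2.855) m/s; the water relative to ground = (0.382, -2.167) m/s.
Velocity relative to ground = (-2.508, -2.855) + (0.382, -2.167) = (-2.126, -5.021) m/s.
Bearing = atan2(-2.13, -5.02) = 202.95° clockwise from north.

203°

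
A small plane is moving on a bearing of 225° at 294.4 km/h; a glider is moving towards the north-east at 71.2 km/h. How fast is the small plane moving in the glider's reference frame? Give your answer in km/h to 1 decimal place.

Taking east as x and north as y: small plane velocity = (-208.172, -208.172) km/h; glider velocity = (50.346, 50.346) km/h.
Velocity of small plane relative to glider = (-208.172, -208.172) − (50.346, 50.346) = (-258.518, -258.518) km/h.
Magnitude = |(-258.518, -258.518)| = 365.600 km/h.

365.6 km/h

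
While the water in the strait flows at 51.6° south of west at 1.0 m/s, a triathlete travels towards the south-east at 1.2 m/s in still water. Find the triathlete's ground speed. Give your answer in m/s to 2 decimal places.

Taking east as x and north as y: velocity relative to the water = (0.849, -0.849) m/s; the water relative to ground = (-0.621, -0.784) m/s.
Velocity relative to ground = (0.849, -0.849) + (-0.621, -0.784) = (0.227, -1.632) m/s.
Speed = |(0.227, -1.632)| = 1.648 m/s.

1.65 m/s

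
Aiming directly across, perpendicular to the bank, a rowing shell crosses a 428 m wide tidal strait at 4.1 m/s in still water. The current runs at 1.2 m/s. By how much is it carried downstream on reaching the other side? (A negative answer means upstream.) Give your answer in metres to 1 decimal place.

125.3 m

Perpendicular speed = 4.100 m/s; crossing time = 428 / 4.100 = 104.390 s.
Net downstream speed = 1.200 m/s.
Drift = 1.200 × 104.390 = 125.268 m (downstream).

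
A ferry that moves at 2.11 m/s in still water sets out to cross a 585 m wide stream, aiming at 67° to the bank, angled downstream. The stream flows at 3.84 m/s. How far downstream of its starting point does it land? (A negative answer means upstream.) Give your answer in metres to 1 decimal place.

Perpendicular speed = 1.942 m/s; crossing time = 585 / 1.942 = 301.195 s.
Net downstream speed = 4.664 m/s.
Drift = 4.664 × 301.195 = 1404.905 m (downstream).

1404.9 m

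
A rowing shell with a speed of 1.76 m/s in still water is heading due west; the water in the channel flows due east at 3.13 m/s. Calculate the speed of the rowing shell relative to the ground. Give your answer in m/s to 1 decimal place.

1.4 m/s

Taking east as x and north as y: velocity relative to the water = (-1.760, 0.000) m/s; the water relative to ground = (3.130, 0.000) m/s.
Velocity relative to ground = (-1.760, 0.000) + (3.130, 0.000) = (1.370, 0.000) m/s.
Speed = |(1.370, 0.000)| = 1.370 m/s.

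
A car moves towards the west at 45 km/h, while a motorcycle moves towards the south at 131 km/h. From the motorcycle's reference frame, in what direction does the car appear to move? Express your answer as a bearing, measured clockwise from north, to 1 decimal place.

Taking east as x and north as y: car velocity = (-45.000, 0.000) km/h; motorcycle velocity = (0.000, -131.000) km/h.
Velocity of car relative to motorcycle = (-45.000, 0.000) − (0.000, -131.000) = (-45.000, 131.000) km/h.
Bearing = atan2(-45.00, 131.00) = 341.04° clockwise from north.

341.0°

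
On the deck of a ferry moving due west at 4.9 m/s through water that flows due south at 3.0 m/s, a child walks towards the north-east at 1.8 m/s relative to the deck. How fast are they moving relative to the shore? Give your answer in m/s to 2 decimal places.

In east/north components (m/s): child relative to ferry = (1.273, 1.273); ferry relative to water = (-4.900, 0.000); water relative to ground = (0.000, -3.000).
Sum = (-3.627, -1.727) m/s.
Speed = |(-3.627, -1.727)| = 4.017 m/s.

4.02 m/s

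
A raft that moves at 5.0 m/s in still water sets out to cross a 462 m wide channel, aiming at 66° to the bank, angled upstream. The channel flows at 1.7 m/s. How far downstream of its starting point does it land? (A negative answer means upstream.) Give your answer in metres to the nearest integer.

-34 m

Perpendicular speed = 4.568 m/s; crossing time = 462 / 4.568 = 101.144 s.
Net downstream speed = -0.334 m/s.
Drift = -0.334 × 101.144 = -33.750 m (upstream).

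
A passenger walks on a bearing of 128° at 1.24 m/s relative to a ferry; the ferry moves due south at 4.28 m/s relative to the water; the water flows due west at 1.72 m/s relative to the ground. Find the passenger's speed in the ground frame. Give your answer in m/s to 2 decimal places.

5.10 m/s

In east/north components (m/s): passenger relative to ferry = (0.977, -0.763); ferry relative to water = (0.000, -4.280); water relative to ground = (-1.720, 0.000).
Sum = (-0.743, -5.043) m/s.
Speed = |(-0.743, -5.043)| = 5.098 m/s.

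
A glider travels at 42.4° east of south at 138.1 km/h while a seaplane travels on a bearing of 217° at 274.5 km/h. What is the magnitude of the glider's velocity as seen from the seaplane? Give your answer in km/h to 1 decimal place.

Taking east as x and north as y: glider velocity = (93.121, -101.981) km/h; seaplane velocity = (-165.198, -219.225) km/h.
Velocity of glider relative to seaplane = (93.121, -101.981) − (-165.198, -219.225) = (258.319, 117.245) km/h.
Magnitude = |(258.319, 117.245)| = 283.682 km/h.

283.7 km/h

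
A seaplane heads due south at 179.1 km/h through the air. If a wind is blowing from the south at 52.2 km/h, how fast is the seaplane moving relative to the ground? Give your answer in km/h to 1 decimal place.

Taking east as x and north as y: velocity relative to the air = (0.000, -179.100) km/h; the air relative to ground = (0.000, 52.200) km/h.
Velocity relative to ground = (0.000, -179.100) + (0.000, 52.200) = (0.000, -126.900) km/h.
Speed = |(0.000, -126.900)| = 126.900 km/h.

126.9 km/h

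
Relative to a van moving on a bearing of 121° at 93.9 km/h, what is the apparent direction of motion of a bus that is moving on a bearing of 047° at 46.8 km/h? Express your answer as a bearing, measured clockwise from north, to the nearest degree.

Taking east as x and north as y: bus velocity = (34.227, 31.918) km/h; van velocity = (80.488, -48.362) km/h.
Velocity of bus relative to van = (34.227, 31.918) − (80.488, -48.362) = (-46.261, 80.280) km/h.
Bearing = atan2(-46.26, 80.28) = 330.05° clockwise from north.

330°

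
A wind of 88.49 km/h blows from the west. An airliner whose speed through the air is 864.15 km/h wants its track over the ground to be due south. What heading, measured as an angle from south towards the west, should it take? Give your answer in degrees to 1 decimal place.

The wind pushes perpendicular to the desired track; the heading must have a component into the wind equal to 88.49 km/h: 864.15 sin θ = 88.49.
sin θ = 0.1024, so θ = 5.877°.

5.9°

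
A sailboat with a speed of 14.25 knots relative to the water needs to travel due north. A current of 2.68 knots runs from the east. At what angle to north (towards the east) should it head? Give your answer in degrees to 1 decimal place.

The current pushes perpendicular to the desired track; the heading must have a component into the current equal to 2.68 knots: 14.25 sin θ = 2.68.
sin θ = 0.1881, so θ = 10.840°.

10.8°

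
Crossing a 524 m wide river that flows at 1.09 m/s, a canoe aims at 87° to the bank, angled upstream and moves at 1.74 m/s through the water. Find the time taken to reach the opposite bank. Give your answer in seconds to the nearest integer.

302 s

The component of the canoe's velocity perpendicular to the bank is 1.74 × sin 87° = 1.738 m/s.
The current is parallel to the bank, so it does not affect the crossing time.
Time = 524 / 1.738 = 301.563 s.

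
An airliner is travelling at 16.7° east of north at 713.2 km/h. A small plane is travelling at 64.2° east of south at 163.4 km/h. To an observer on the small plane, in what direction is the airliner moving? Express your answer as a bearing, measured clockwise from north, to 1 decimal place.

004.4°

Taking east as x and north as y: airliner velocity = (204.946, 683.119) km/h; small plane velocity = (147.112, -71.117) km/h.
Velocity of airliner relative to small plane = (204.946, 683.119) − (147.112, -71.117) = (57.833, 754.236) km/h.
Bearing = atan2(57.83, 754.24) = 4.38° clockwise from north.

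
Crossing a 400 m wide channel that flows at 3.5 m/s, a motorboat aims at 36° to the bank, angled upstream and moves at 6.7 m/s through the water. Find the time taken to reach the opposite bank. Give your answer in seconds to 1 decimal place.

The component of the motorboat's velocity perpendicular to the bank is 6.7 × sin 36° = 3.938 m/s.
The current is parallel to the bank, so it does not affect the crossing time.
Time = 400 / 3.938 = 101.570 s.

101.6 s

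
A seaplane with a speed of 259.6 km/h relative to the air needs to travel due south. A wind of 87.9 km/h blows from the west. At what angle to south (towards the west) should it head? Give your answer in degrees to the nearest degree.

The wind pushes perpendicular to the desired track; the heading must have a component into the wind equal to 87.9 km/h: 259.6 sin θ = 87.9.
sin θ = 0.3386, so θ = 19.791°.

20°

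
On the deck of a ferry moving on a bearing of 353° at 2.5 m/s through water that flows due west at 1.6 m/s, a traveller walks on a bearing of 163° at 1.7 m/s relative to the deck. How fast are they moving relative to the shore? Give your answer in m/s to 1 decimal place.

In east/north components (m/s): traveller relative to ferry = (0.497, -1.626); ferry relative to water = (-0.305, 2.481); water relative to ground = (-1.600, 0.000).
Sum = (-1.408, 0.856) m/s.
Speed = |(-1.408, 0.856)| = 1.647 m/s.

1.6 m/s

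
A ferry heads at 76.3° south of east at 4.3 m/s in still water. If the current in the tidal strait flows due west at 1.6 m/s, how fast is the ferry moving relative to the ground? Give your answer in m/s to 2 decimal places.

Taking east as x and north as y: velocity relative to the water = (1.018, -4.178) m/s; the water relative to ground = (-1.600, 0.000) m/s.
Velocity relative to ground = (1.018, -4.178) + (-1.600, 0.000) = (-0.582, -4.178) m/s.
Speed = |(-0.582, -4.178)| = 4.218 m/s.

4.22 m/s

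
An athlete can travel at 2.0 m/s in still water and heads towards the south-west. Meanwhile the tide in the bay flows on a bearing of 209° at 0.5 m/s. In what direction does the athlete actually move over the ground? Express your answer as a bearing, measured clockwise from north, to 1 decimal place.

Taking east as x and north as y: velocity relative to the water = (-1.414, -1.414) m/s; the water relative to ground = (-0.242, -0.437) m/s.
Velocity relative to ground = (-1.414, -1.414) + (-0.242, -0.437) = (-1.657, -1.852) m/s.
Bearing = atan2(-1.66, -1.85) = 221.82° clockwise from north.

221.8°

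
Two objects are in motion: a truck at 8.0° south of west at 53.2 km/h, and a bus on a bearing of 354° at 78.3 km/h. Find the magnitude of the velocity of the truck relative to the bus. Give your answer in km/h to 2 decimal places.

Taking east as x and north as y: truck velocity = (-52.682, -7.404) km/h; bus velocity = (-8.185, 77.871) km/h.
Velocity of truck relative to bus = (-52.682, -7.404) − (-8.185, 77.871) = (-44.498, -85.275) km/h.
Magnitude = |(-44.498, -85.275)| = 96.187 km/h.

96.19 km/h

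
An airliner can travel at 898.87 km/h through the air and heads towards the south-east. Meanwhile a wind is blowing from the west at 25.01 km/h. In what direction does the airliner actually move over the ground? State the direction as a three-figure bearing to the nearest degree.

Taking east as x and north as y: velocity relative to the air = (635.597, -635.597) km/h; the air relative to ground = (25.010, 0.000) km/h.
Velocity relative to ground = (635.597, -635.597) + (25.010, 0.000) = (660.607, -635.597) km/h.
Bearing = atan2(660.61, -635.60) = 133.89° clockwise from north.

134°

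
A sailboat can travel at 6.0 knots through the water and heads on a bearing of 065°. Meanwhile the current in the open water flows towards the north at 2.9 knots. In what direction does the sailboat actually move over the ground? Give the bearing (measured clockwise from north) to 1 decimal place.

045.0°

Taking east as x and north as y: velocity relative to the water = (5.438, 2.536) knots; the water relative to ground = (0.000, 2.900) knots.
Velocity relative to ground = (5.438, 2.536) + (0.000, 2.900) = (5.438, 5.436) knots.
Bearing = atan2(5.44, 5.44) = 45.01° clockwise from north.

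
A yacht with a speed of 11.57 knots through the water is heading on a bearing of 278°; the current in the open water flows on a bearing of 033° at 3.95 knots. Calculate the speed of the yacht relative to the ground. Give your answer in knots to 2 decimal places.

10.53 knots

Taking east as x and north as y: velocity relative to the water = (-11.457, 1.610) knots; the water relative to ground = (2.151, 3.313) knots.
Velocity relative to ground = (-11.457, 1.610) + (2.151, 3.313) = (-9.306, 4.923) knots.
Speed = |(-9.306, 4.923)| = 10.528 knots.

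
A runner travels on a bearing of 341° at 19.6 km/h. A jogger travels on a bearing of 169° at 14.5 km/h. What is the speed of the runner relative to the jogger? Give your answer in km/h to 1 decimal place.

Taking east as x and north as y: runner velocity = (-6.381, 18.532) km/h; jogger velocity = (2.767, -14.234) km/h.
Velocity of runner relative to jogger = (-6.381, 18.532) − (2.767, -14.234) = (-9.148, 32.766) km/h.
Magnitude = |(-9.148, 32.766)| = 34.019 km/h.

34.0 km/h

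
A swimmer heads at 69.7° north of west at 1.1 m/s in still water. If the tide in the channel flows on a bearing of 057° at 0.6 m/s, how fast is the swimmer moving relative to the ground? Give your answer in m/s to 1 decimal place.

Taking east as x and north as y: velocity relative to the water = (-0.382, 1.032) m/s; the water relative to ground = (0.503, 0.327) m/s.
Velocity relative to ground = (-0.382, 1.032) + (0.503, 0.327) = (0.122, 1.358) m/s.
Speed = |(0.122, 1.358)| = 1.364 m/s.

1.4 m/s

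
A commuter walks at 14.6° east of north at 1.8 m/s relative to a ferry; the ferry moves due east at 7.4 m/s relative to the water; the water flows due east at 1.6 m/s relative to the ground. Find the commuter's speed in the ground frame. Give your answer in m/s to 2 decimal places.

In east/north components (m/s): commuter relative to ferry = (0.454, 1.742); ferry relative to water = (7.400, 0.000); water relative to ground = (1.600, 0.000).
Sum = (9.454, 1.742) m/s.
Speed = |(9.454, 1.742)| = 9.613 m/s.

9.61 m/s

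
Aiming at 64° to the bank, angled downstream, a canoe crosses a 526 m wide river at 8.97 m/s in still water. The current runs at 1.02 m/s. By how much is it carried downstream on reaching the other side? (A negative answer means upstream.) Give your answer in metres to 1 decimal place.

323.1 m

Perpendicular speed = 8.062 m/s; crossing time = 526 / 8.062 = 65.243 s.
Net downstream speed = 4.952 m/s.
Drift = 4.952 × 65.243 = 323.095 m (downstream).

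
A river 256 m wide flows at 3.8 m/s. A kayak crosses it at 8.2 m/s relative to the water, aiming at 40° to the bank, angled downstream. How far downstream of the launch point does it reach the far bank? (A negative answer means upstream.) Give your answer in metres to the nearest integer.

Perpendicular speed = 5.271 m/s; crossing time = 256 / 5.271 = 48.569 s.
Net downstream speed = 10.082 m/s.
Drift = 10.082 × 48.569 = 489.651 m (downstream).

490 m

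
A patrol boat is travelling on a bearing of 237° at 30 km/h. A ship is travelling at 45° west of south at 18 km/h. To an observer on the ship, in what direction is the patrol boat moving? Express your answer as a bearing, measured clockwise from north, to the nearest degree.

254°

Taking east as x and north as y: patrol boat velocity = (-25.160, -16.339) km/h; ship velocity = (-12.728, -12.728) km/h.
Velocity of patrol boat relative to ship = (-25.160, -16.339) − (-12.728, -12.728) = (-12.432, -3.611) km/h.
Bearing = atan2(-12.43, -3.61) = 253.80° clockwise from north.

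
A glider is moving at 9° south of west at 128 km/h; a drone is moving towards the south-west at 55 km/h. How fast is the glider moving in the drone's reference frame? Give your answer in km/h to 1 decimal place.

89.5 km/h

Taking east as x and north as y: glider velocity = (-126.424, -20.024) km/h; drone velocity = (-38.891, -38.891) km/h.
Velocity of glider relative to drone = (-126.424, -20.024) − (-38.891, -38.891) = (-87.533, 18.867) km/h.
Magnitude = |(-87.533, 18.867)| = 89.544 km/h.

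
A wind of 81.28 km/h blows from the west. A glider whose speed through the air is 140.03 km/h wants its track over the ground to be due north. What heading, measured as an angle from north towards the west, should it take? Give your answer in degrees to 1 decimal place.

The wind pushes perpendicular to the desired track; the heading must have a component into the wind equal to 81.28 km/h: 140.03 sin θ = 81.28.
sin θ = 0.5804, so θ = 35.482°.

35.5°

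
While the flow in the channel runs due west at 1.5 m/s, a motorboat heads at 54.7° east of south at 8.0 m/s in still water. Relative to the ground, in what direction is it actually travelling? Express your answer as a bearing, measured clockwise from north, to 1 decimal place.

Taking east as x and north as y: velocity relative to the water = (6.529, -4.623) m/s; the water relative to ground = (-1.500, 0.000) m/s.
Velocity relative to ground = (6.529, -4.623) + (-1.500, 0.000) = (5.029, -4.623) m/s.
Bearing = atan2(5.03, -4.62) = 132.59° clockwise from north.

132.6°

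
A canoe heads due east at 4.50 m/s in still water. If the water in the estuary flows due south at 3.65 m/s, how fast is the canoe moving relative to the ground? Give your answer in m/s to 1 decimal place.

Taking east as x and north as y: velocity relative to the water = (4.500, 0.000) m/s; the water relative to ground = (0.000, -3.650) m/s.
Velocity relative to ground = (4.500, 0.000) + (0.000, -3.650) = (4.500, -3.650) m/s.
Speed = |(4.500, -3.650)| = 5.794 m/s.

5.8 m/s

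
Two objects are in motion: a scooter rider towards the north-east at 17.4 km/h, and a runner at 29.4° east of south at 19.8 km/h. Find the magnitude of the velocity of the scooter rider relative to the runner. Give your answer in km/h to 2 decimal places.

29.67 km/h

Taking east as x and north as y: scooter rider velocity = (12.304, 12.304) km/h; runner velocity = (9.720, -17.250) km/h.
Velocity of scooter rider relative to runner = (12.304, 12.304) − (9.720, -17.250) = (2.584, 29.554) km/h.
Magnitude = |(2.584, 29.554)| = 29.666 km/h.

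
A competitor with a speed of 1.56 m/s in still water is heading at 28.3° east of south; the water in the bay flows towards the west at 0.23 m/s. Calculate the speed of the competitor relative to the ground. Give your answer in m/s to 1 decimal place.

Taking east as x and north as y: velocity relative to the water = (0.740, -1.374) m/s; the water relative to ground = (-0.230, 0.000) m/s.
Velocity relative to ground = (0.740, -1.374) + (-0.230, 0.000) = (0.510, -1.374) m/s.
Speed = |(0.510, -1.374)| = 1.465 m/s.

1.5 m/s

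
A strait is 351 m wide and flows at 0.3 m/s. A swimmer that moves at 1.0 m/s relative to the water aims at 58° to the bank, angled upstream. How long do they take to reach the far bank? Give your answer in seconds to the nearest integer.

414 s

The component of the swimmer's velocity perpendicular to the bank is 1.0 × sin 58° = 0.848 m/s.
The current is parallel to the bank, so it does not affect the crossing time.
Time = 351 / 0.848 = 413.892 s.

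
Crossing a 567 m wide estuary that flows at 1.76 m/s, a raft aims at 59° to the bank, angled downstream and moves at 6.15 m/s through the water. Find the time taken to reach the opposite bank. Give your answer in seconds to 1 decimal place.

The component of the raft's velocity perpendicular to the bank is 6.15 × sin 59° = 5.272 m/s.
The flow acts along the bank and has no component across it.
Time = 567 / 5.272 = 107.558 s.

107.6 s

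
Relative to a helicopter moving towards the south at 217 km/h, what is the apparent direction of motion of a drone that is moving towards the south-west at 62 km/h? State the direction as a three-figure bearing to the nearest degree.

Taking east as x and north as y: drone velocity = (-43.841, -43.841) km/h; helicopter velocity = (0.000, -217.000) km/h.
Velocity of drone relative to helicopter = (-43.841, -43.841) − (0.000, -217.000) = (-43.841, 173.159) km/h.
Bearing = atan2(-43.84, 173.16) = 345.79° clockwise from north.

346°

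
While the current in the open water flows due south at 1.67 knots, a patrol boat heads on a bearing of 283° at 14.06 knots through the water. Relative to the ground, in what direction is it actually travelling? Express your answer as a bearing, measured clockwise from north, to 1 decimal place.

Taking east as x and north as y: velocity relative to the water = (-13.700, 3.163) knots; the water relative to ground = (0.000, -1.670) knots.
Velocity relative to ground = (-13.700, 3.163) + (0.000, -1.670) = (-13.700, 1.493) knots.
Bearing = atan2(-13.70, 1.49) = 276.22° clockwise from north.

276.2°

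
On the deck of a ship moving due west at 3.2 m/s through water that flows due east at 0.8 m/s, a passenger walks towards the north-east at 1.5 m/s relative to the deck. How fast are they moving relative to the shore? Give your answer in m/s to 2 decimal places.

In east/north components (m/s): passenger relative to ship = (1.061, 1.061); ship relative to water = (-3.200, 0.000); water relative to ground = (0.800, 0.000).
Sum = (-1.339, 1.061) m/s.
Speed = |(-1.339, 1.061)| = 1.708 m/s.

1.71 m/s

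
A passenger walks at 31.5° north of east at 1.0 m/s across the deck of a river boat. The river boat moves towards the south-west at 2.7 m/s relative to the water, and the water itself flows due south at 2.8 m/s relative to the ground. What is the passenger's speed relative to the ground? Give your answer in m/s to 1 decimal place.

4.3 m/s

In east/north components (m/s): passenger relative to river boat = (0.853, 0.522); river boat relative to water = (-1.909, -1.909); water relative to ground = (0.000, -2.800).
Sum = (-1.057, -4.187) m/s.
Speed = |(-1.057, -4.187)| = 4.318 m/s.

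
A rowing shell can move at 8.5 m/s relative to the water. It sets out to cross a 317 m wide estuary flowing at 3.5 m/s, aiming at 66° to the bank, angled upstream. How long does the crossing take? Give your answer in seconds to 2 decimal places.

40.82 s

The component of the rowing shell's velocity perpendicular to the bank is 8.5 × sin 66° = 7.765 m/s.
The flow acts along the bank and has no component across it.
Time = 317 / 7.765 = 40.823 s.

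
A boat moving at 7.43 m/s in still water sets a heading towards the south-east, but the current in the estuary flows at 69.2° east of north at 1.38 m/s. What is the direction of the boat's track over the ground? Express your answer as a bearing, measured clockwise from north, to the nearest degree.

Taking east as x and north as y: velocity relative to the water = (5.254, -5.254) m/s; the water relative to ground = (1.290, 0.490) m/s.
Velocity relative to ground = (5.254, -5.254) + (1.290, 0.490) = (6.544, -4.764) m/s.
Bearing = atan2(6.54, -4.76) = 126.05° clockwise from north.

126°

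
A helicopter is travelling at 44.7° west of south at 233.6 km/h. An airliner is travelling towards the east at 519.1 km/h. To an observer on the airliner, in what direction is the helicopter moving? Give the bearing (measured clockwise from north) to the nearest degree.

Taking east as x and north as y: helicopter velocity = (-164.313, -166.043) km/h; airliner velocity = (519.100, 0.000) km/h.
Velocity of helicopter relative to airliner = (-164.313, -166.043) − (519.100, 0.000) = (-683.413, -166.043) km/h.
Bearing = atan2(-683.41, -166.04) = 256.34° clockwise from north.

256°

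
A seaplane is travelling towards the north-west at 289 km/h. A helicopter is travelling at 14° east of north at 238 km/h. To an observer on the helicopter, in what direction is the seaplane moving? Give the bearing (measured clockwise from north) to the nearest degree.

264°

Taking east as x and north as y: seaplane velocity = (-204.354, 204.354) km/h; helicopter velocity = (57.577, 230.930) km/h.
Velocity of seaplane relative to helicopter = (-204.354, 204.354) − (57.577, 230.930) = (-261.931, -26.577) km/h.
Bearing = atan2(-261.93, -26.58) = 264.21° clockwise from north.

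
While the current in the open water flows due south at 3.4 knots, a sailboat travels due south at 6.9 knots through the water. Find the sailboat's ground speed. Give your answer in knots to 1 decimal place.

Taking east as x and north as y: velocity relative to the water = (0.000, -6.900) knots; the water relative to ground = (0.000, -3.400) knots.
Velocity relative to ground = (0.000, -6.900) + (0.000, -3.400) = (0.000, -10.300) knots.
Speed = |(0.000, -10.300)| = 10.300 knots.

10.3 knots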